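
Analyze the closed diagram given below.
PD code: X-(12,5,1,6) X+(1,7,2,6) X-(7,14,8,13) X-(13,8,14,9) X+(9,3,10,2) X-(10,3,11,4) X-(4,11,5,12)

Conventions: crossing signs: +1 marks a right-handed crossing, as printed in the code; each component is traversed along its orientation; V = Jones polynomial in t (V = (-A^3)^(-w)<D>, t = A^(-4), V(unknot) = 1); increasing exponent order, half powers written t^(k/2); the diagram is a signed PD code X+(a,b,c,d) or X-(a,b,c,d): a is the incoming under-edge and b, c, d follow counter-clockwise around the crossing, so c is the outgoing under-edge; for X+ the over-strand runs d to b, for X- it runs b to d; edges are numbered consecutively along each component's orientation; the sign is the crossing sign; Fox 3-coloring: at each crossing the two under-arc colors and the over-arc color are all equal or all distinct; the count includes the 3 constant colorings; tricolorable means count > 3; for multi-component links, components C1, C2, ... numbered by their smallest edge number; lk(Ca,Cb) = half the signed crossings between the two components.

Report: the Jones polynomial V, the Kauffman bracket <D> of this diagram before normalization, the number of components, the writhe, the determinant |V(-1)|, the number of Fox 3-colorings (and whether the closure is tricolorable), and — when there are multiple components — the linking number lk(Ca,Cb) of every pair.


V = -t^(-5/2) - t^(-1/2)
<D> = A^-7 + A (w = -3)
2 components over 7 crossings, w = -3
lk(C1,C2): -1
3 Fox colorings among 3^7, |V(-1)| = 2: not tricolorable
why: w = -3 (over 7 crossings) is diagram-only; (-A^3)^(3) removes it from V


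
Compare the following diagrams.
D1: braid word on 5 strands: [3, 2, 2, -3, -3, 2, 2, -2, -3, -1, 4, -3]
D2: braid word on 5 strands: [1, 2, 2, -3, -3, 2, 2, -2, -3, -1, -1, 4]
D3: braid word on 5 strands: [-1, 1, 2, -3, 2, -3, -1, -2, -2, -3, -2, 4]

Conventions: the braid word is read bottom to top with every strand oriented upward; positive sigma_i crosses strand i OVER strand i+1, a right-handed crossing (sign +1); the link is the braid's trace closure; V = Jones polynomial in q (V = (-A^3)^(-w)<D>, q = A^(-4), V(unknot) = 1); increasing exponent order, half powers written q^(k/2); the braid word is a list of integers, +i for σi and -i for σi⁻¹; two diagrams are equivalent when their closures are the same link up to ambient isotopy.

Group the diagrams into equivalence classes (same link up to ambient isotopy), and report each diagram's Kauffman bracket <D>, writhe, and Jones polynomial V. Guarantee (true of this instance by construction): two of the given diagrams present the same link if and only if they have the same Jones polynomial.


classes: {D1, D2} | {D3}
V(D1) = -q^-3 + 2q^-2 - 2q^-1 + 3 - 2q + 2q^2 - q^3  [12 crossings, <D> = -A^-12 + 2A^-8 - 2A^-4 + 3 - 2A^4 + 2A^8 - A^12, w = 0]
V(D2) = -q^-3 + 2q^-2 - 2q^-1 + 3 - 2q + 2q^2 - q^3  (w 0, c 12, <D> = -A^-12 + 2A^-8 - 2A^-4 + 3 - 2A^4 + 2A^8 - A^12)
V(D3) = -q^-6 + q^-5 - q^-4 + 2q^-3 - q^-2 + q^-1  [12 crossings, <D> = A^-8 - A^-4 + 2 - A^4 + A^8 - A^12, w = -4]
note: comparing 3 Jones polynomials yields 2 groups


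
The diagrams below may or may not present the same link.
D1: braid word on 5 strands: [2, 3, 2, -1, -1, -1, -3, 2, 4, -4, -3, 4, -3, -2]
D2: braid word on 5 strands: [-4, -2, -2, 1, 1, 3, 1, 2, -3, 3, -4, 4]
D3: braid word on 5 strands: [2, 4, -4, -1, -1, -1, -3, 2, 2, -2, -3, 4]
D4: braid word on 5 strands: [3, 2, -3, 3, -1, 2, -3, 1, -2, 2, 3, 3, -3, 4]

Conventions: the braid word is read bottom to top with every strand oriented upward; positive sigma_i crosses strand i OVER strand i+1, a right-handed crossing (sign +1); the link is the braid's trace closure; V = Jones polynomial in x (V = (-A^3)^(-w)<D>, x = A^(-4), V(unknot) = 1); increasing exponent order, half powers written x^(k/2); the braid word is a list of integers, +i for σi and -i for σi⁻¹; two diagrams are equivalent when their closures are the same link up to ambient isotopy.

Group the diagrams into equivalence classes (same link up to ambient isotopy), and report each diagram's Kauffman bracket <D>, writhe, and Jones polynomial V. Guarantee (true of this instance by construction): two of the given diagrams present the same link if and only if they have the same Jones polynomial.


classes: {D1, D3} | {D2} | {D4}
V(D1) = -x^-6 + 2x^-5 - 2x^-4 + 3x^-3 - 3x^-2 + 2x^-1 - 1 + x  [14 crossings, <D> = A^-10 - A^-6 + 2A^-2 - 3A^2 + 3A^6 - 2A^10 + 2A^14 - A^18, w = -2]
V(D2) = x + x^3 - x^4  [12 crossings, <D> = -A^-10 + A^-6 + A^2, w = +2]
V(D3) = -x^-6 + 2x^-5 - 2x^-4 + 3x^-3 - 3x^-2 + 2x^-1 - 1 + x  [12 crossings, <D> = A^-10 - A^-6 + 2A^-2 - 3A^2 + 3A^6 - 2A^10 + 2A^14 - A^18, w = -2]
V(D4) = 1  (w +4, c 14, <D> = A^12)
note: comparing 4 Jones polynomials yields 3 groups


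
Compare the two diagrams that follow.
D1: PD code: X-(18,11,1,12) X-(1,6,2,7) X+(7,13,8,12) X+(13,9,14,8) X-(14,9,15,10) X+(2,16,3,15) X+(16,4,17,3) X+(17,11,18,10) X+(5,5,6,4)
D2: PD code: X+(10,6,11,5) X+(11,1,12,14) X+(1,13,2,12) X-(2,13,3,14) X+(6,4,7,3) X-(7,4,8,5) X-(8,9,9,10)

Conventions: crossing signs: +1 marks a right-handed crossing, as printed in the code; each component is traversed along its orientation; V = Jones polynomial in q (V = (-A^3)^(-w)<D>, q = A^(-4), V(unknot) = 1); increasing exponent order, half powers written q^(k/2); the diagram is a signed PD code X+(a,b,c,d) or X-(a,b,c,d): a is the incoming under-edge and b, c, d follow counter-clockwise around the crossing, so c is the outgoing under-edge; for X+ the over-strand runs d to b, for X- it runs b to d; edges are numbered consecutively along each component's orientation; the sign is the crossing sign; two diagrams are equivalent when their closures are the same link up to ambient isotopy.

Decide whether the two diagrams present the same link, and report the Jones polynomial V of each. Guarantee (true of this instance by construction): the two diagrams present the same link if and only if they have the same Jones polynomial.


equivalent: yes
D1 (bracket -A^9; 9 crossings at w = +3): V = 1
V(D2) = 1  [7 crossings, <D> = -A^3, w = +1]
observation: Reidemeister moves carry D1 (9 crossings) to D2 (7)


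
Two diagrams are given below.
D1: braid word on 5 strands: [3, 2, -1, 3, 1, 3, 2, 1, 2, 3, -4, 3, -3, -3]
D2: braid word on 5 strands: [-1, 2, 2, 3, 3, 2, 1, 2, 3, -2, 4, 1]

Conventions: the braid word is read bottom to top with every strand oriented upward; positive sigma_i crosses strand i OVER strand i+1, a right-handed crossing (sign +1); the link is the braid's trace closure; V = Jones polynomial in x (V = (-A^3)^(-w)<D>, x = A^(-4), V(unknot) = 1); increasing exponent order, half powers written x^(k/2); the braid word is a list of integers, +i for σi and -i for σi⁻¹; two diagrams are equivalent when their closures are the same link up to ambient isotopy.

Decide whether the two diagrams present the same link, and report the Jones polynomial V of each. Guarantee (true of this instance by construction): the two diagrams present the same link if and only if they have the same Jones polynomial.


equivalent: yes
D1 (bracket -A^-10 + A^-6 - A^-2 + A^2 + A^10; 14 crossings at w = +6): V = x^2 + x^4 - x^5 + x^6 - x^7
V(D2) = x^2 + x^4 - x^5 + x^6 - x^7  (w +8, c 12, <D> = -A^-4 + 1 - A^4 + A^8 + A^16)
key observation: D2 (12 crossings) and D1 (14) are Markov-related braid presentations


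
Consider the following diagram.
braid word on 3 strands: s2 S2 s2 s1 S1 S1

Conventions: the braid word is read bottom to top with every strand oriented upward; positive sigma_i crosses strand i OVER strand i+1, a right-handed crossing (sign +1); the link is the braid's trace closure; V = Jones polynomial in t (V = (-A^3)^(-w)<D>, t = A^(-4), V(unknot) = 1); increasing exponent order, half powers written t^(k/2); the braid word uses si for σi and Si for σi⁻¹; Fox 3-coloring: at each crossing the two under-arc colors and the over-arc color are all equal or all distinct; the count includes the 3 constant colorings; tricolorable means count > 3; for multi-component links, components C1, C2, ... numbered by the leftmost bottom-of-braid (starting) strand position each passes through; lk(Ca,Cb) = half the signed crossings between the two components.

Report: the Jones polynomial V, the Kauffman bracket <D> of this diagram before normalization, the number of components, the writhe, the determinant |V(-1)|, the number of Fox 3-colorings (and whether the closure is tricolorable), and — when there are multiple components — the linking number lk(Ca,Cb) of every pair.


V(t) = 1
bracket: 1, w = 0
1 component, writhe 0, over 6 crossings
det 1, colorings 3 of 3^6 — not tricolorable
observation: |V(-1)| = 1: so not tricolorable, since 3 does not divide 1


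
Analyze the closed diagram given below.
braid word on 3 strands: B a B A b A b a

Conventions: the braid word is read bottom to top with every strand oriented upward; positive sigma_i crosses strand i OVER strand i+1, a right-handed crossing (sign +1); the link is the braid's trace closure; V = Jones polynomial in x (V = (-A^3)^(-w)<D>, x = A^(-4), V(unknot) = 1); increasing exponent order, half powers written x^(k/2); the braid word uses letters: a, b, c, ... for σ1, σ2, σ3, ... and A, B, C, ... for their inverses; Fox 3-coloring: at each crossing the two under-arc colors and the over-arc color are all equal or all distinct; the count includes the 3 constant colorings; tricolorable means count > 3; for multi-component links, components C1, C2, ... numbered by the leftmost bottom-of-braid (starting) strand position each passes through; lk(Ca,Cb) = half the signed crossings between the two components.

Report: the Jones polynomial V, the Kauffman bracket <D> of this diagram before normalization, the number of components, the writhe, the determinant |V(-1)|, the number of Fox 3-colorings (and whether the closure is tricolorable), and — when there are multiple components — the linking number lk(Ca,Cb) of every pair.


V = -x^-3 + x^-2 - x^-1 + 3 - x + x^2 - x^3
<D> = -A^-12 + A^-8 - A^-4 + 3 - A^4 + A^8 - A^12 (w = 0)
1 component over 8 crossings, w = 0
27 Fox colorings among 3^8, |V(-1)| = 9: tricolorable
why: w = 0 (over 8 crossings) is diagram-only; (-A^3)^(0) removes it from V


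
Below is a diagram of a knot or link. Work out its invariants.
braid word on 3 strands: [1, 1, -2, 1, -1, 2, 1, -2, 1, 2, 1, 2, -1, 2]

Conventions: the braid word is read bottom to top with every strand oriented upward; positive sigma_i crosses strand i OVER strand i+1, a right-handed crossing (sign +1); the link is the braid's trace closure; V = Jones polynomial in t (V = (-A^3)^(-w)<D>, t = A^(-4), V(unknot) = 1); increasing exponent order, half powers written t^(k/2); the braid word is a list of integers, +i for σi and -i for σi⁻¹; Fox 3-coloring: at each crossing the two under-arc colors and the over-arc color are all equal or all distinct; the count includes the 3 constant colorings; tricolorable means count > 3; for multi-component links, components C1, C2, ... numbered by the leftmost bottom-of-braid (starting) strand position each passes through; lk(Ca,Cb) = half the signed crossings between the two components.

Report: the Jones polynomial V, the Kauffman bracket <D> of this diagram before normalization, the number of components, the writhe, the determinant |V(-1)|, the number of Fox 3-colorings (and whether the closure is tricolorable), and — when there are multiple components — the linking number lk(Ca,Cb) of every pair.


V(t) = t^2 - t^3 + 3t^4 - 3t^5 + 3t^6 - 3t^7 + 2t^8 - t^9
bracket: -A^-18 + 2A^-14 - 3A^-10 + 3A^-6 - 3A^-2 + 3A^2 - A^6 + A^10, w = +6
1 component, writhe +6, over 14 crossings
det 17, colorings 3 of 3^14 — not tricolorable
observation: the word shrinks to σ1 σ1 σ1 σ2⁻¹ σ1 σ2 σ1 σ2 σ1⁻¹ σ2 after cancelling


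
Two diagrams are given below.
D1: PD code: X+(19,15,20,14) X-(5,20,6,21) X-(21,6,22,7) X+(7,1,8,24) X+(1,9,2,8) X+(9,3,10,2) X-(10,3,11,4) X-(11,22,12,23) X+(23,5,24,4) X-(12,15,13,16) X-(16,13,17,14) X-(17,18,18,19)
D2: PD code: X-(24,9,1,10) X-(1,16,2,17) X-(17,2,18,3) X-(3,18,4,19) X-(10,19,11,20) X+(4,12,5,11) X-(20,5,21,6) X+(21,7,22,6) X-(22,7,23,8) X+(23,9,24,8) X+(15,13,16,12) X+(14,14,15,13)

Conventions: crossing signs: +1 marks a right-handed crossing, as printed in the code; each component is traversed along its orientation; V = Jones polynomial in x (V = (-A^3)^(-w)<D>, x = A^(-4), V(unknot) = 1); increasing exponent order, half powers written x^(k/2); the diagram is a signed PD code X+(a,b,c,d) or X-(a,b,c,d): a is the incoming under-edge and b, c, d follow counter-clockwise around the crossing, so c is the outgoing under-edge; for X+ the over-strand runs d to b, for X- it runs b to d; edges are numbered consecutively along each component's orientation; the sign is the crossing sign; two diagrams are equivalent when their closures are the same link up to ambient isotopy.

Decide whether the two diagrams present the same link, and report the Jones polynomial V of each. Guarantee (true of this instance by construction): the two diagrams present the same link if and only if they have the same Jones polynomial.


equivalent: no
V(D1) = -x^-3 + 2x^-2 - 2x^-1 + 3 - 2x + 2x^2 - x^3  (w -2, c 12, <D> = -A^-18 + 2A^-14 - 2A^-10 + 3A^-6 - 2A^-2 + 2A^2 - A^6)
D2 (bracket A^-2 - A^2 + 2A^6 - A^10 + A^14 - A^18; 12 crossings at w = -2): V = -x^-6 + x^-5 - x^-4 + 2x^-3 - x^-2 + x^-1
why: V(x) takes 2 values over 2 diagrams, fixing the grouping


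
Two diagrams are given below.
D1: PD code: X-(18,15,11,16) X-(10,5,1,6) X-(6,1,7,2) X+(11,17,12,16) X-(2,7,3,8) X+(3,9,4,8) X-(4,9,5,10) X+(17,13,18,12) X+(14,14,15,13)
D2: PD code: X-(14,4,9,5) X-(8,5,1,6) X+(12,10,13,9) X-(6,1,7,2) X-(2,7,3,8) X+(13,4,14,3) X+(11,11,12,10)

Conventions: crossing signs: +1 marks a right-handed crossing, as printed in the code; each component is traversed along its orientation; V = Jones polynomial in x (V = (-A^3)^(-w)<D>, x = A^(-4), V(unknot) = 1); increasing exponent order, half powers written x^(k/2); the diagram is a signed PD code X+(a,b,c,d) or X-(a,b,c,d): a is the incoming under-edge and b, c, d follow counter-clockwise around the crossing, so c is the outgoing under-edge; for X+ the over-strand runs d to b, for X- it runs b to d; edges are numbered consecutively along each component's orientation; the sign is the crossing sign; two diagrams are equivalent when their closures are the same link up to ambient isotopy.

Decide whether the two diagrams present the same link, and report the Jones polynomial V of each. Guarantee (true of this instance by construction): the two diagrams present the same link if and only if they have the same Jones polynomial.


equivalent: yes
D1 (bracket A^-1 + A^3 + A^7 - A^15; 9 crossings at w = -1): V = x^(-9/2) - x^(-5/2) - x^(-3/2) - x^(-1/2)
D2 (bracket A^-1 + A^3 + A^7 - A^15; 7 crossings at w = -1): V = x^(-9/2) - x^(-5/2) - x^(-3/2) - x^(-1/2)
key observation: from 9 to 7 crossings by R-moves: one link, two diagrams


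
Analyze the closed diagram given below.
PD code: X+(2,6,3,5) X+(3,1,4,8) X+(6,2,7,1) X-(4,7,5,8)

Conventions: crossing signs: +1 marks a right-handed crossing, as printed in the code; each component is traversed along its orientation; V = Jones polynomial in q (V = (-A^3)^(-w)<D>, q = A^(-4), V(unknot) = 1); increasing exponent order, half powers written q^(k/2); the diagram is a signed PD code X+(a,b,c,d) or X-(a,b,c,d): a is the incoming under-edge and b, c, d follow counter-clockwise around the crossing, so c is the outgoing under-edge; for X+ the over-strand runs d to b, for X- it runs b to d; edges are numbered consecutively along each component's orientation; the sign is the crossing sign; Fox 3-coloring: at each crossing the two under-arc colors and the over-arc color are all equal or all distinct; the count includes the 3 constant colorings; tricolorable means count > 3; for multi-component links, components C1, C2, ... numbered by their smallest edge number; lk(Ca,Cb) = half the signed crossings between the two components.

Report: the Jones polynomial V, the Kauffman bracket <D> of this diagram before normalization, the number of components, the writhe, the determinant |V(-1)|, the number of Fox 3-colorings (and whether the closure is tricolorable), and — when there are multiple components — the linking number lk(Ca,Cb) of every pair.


Jones polynomial: V(q) = 1
<D> = A^6; writhe +2
components 1, writhe +2 (4 crossings)
3-colorings: 3 of 3^4, det 1 — not tricolorable
note: |V(-1)| = 1: so not tricolorable, since 3 does not divide 1


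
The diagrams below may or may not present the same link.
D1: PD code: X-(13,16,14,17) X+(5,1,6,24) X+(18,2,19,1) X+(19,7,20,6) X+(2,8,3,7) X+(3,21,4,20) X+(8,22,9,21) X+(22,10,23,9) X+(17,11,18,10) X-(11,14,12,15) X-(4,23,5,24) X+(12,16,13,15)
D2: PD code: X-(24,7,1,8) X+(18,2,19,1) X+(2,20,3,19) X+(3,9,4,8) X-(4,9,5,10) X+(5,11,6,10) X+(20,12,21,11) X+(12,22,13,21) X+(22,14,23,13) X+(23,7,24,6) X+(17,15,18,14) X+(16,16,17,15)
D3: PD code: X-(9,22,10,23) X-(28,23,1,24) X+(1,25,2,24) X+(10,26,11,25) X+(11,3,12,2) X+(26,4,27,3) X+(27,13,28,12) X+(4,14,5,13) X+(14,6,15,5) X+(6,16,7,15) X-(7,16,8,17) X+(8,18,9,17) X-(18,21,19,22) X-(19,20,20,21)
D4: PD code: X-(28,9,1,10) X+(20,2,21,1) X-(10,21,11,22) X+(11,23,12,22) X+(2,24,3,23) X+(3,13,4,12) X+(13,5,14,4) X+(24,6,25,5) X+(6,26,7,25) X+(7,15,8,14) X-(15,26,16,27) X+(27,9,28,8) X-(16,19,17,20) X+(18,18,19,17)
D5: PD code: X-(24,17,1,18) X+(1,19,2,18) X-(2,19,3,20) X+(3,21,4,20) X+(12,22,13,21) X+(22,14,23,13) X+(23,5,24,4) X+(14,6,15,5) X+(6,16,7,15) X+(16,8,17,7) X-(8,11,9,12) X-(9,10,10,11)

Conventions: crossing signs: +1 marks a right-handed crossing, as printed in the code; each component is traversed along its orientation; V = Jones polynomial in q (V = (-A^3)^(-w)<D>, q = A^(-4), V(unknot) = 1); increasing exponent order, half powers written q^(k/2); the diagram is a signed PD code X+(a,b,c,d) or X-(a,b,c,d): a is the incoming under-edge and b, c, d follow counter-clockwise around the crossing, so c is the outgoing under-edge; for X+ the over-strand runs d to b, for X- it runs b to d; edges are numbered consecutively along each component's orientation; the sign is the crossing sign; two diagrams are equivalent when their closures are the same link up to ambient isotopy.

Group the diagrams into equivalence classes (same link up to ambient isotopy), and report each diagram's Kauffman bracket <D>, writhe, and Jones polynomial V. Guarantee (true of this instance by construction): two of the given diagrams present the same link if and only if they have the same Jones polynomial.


equivalence classes: {D1, D2, D3, D4, D5}
D1 (bracket -A^-10 + A^-6 - A^-2 + A^2 + A^10; 12 crossings at w = +6): V = q^2 + q^4 - q^5 + q^6 - q^7
D2 (bracket -A^-4 + 1 - A^4 + A^8 + A^16; 12 crossings at w = +8): V = q^2 + q^4 - q^5 + q^6 - q^7
V(D3) = q^2 + q^4 - q^5 + q^6 - q^7  (w +4, c 14, <D> = -A^-16 + A^-12 - A^-8 + A^-4 + A^4)
D4 (bracket -A^-10 + A^-6 - A^-2 + A^2 + A^10; 14 crossings at w = +6): V = q^2 + q^4 - q^5 + q^6 - q^7
V(D5) = q^2 + q^4 - q^5 + q^6 - q^7  [12 crossings, <D> = -A^-16 + A^-12 - A^-8 + A^-4 + A^4, w = +4]
observation: one V(q) for all 5 diagrams — one class (guaranteed)


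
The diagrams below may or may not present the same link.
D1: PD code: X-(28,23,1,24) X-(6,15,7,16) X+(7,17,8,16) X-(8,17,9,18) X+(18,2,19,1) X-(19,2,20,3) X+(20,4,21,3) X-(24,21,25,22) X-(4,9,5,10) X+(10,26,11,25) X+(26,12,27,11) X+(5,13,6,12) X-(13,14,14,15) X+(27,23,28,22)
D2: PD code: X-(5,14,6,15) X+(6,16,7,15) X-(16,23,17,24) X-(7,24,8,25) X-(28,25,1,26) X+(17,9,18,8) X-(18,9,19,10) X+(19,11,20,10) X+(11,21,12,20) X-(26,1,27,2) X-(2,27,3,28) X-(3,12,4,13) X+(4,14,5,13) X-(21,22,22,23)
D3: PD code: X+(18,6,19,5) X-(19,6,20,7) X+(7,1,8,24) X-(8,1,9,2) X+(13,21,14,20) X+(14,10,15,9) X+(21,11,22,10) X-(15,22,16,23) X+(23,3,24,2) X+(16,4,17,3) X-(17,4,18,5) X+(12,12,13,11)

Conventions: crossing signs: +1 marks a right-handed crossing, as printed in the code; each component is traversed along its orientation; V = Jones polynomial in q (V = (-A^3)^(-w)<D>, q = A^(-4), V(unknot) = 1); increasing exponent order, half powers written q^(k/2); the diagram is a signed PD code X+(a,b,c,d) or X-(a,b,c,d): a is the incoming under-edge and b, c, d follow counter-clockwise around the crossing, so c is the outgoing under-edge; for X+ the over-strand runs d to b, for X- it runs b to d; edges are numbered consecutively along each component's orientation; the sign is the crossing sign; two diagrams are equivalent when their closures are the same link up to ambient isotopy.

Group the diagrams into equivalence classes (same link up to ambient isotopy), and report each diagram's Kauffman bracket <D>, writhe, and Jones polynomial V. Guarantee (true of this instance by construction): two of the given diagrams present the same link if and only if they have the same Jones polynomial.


classes: {D1} | {D2} | {D3}
V(D1) = q + q^3 - q^4  [14 crossings, <D> = -A^-16 + A^-12 + A^-4, w = 0]
V(D2) = -q^-4 + q^-3 + q^-1  (w -4, c 14, <D> = A^-8 + 1 - A^4)
V(D3) = 1  (w +4, c 12, <D> = A^12)
insight: 3 values of V(q) split the 3 diagrams


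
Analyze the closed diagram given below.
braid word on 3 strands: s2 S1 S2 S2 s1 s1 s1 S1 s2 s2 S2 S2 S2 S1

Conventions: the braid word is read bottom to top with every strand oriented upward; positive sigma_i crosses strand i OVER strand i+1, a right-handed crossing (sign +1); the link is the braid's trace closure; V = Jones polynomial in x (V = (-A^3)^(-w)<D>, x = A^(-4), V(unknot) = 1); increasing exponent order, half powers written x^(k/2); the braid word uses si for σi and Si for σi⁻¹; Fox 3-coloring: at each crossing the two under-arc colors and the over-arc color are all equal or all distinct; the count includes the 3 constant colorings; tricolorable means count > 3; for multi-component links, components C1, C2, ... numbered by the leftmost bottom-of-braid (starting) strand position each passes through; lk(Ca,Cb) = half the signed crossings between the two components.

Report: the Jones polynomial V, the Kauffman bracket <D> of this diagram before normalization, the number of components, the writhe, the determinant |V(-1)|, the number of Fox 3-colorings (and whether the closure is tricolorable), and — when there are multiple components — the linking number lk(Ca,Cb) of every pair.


V(x) = -x^-5 + x^-4 - x^-3 + 2x^-2 - x^-1 + 2 - x
bracket: -A^-10 + 2A^-6 - A^-2 + 2A^2 - A^6 + A^10 - A^14, w = -2
1 component, writhe -2, over 14 crossings
det 9, colorings 9 of 3^14 — tricolorable
observation: w = -2 shifts under R1 moves; the (-A^3)^(2) factor cancels that in V


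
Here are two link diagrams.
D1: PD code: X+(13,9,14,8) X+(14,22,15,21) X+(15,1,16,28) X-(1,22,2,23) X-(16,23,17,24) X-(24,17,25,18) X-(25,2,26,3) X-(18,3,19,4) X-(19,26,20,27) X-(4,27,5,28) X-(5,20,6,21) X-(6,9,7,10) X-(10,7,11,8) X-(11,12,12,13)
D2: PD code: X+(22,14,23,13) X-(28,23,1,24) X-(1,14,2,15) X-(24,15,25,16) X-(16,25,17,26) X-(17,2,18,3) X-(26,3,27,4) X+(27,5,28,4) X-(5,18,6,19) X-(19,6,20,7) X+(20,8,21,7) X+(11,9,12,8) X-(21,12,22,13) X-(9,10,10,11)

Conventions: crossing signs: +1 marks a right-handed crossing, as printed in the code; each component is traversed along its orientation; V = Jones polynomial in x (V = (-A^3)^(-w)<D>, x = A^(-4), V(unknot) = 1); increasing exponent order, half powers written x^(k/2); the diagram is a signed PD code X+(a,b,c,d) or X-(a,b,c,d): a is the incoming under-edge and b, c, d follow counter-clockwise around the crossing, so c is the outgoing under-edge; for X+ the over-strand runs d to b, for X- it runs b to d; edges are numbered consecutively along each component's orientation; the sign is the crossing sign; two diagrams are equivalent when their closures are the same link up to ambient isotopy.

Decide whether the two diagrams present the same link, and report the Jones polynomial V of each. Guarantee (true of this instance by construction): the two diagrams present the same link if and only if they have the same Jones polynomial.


same link: yes
V(D1) = -x^-7 + x^-6 - x^-5 + x^-4 + x^-2  [14 crossings, <D> = A^-16 + A^-8 - A^-4 + 1 - A^4, w = -8]
V(D2) = -x^-7 + x^-6 - x^-5 + x^-4 + x^-2  (w -6, c 14, <D> = A^-10 + A^-2 - A^2 + A^6 - A^10)
note: all 2 diagrams share one V(x), hence one class


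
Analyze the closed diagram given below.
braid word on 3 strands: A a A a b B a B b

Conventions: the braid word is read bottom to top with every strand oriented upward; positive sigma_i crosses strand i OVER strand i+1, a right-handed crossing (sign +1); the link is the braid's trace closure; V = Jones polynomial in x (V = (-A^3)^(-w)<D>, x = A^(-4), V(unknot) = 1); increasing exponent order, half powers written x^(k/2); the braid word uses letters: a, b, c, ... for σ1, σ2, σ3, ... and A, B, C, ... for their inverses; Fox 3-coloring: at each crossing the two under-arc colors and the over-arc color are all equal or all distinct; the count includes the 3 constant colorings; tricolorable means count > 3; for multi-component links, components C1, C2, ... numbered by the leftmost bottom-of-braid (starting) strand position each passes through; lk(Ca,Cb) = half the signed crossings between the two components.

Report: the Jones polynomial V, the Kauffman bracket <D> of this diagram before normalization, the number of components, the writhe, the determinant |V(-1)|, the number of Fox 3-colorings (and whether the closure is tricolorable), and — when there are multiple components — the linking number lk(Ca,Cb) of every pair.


Jones polynomial: V(x) = -x^(-1/2) - x^(1/2)
<D> = A + A^5; writhe +1
components 2, writhe +1 (9 crossings)
linking number lk(C1,C2) = 0
3-colorings: 9 of 3^9, det 0 — tricolorable
note: all 2 components of this link are unlinked algebraically


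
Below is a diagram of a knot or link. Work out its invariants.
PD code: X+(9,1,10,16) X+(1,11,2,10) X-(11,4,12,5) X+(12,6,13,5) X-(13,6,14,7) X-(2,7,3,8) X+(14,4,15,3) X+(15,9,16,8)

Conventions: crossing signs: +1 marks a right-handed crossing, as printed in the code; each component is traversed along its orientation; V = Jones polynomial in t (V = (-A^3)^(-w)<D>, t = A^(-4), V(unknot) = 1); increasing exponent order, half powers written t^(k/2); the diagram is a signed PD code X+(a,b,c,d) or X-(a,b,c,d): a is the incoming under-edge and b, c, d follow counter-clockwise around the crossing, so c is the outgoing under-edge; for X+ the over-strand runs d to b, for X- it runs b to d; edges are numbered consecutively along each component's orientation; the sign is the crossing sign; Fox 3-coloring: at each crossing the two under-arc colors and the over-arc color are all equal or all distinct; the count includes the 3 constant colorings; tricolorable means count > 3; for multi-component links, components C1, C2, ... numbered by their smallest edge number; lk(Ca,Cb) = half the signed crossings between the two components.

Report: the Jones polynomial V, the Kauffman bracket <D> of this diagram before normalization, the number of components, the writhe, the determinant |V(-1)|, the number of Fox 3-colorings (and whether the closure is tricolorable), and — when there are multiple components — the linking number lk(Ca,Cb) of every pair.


V = t + t^3 - t^4
<D> = -A^-10 + A^-6 + A^2 (w = +2)
1 component over 8 crossings, w = +2
9 Fox colorings among 3^8, |V(-1)| = 3: tricolorable
why: |V(-1)| = 3: so tricolorable, since 3 divides 3


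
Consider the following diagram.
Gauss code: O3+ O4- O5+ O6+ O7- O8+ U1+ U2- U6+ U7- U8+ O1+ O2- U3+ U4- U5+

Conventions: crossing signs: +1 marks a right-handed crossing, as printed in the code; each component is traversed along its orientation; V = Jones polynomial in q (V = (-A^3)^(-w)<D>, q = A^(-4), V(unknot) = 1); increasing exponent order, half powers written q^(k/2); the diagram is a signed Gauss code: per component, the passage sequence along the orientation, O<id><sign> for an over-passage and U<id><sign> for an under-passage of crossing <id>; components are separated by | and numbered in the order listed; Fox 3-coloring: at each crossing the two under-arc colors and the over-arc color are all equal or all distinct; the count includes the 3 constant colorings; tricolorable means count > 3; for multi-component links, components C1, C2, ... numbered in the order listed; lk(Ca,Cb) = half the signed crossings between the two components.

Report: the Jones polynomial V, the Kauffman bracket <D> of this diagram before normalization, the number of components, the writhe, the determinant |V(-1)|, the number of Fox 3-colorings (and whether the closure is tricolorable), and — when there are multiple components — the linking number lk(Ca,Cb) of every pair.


V(q) = 1
bracket: A^6, w = +2
1 component, writhe +2, over 8 crossings
det 1, colorings 3 of 3^8 — not tricolorable
observation: |V(-1)| = 1: so not tricolorable, since 3 does not divide 1


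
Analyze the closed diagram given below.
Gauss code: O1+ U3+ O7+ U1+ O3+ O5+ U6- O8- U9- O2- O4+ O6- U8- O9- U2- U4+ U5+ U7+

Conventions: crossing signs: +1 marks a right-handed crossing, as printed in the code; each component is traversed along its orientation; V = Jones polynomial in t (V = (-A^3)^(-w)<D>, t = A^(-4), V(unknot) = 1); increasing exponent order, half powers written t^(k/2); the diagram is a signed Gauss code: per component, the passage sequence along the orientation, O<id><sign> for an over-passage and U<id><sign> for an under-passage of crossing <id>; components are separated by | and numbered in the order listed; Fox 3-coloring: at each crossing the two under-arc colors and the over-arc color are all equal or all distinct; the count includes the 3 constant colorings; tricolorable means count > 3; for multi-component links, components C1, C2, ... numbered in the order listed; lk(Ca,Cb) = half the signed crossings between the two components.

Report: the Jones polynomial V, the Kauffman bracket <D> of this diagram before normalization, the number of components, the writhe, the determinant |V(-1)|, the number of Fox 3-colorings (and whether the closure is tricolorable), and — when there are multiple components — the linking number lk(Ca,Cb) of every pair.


V(t) = -t^-3 + t^-2 - t^-1 + 3 - t + t^2 - t^3
bracket: A^-9 - A^-5 + A^-1 - 3A^3 + A^7 - A^11 + A^15, w = +1
1 component, writhe +1, over 9 crossings
det 9, colorings 27 of 3^9 — tricolorable
observation: w = +1 shifts under R1 moves; the (-A^3)^(-1) factor cancels that in V


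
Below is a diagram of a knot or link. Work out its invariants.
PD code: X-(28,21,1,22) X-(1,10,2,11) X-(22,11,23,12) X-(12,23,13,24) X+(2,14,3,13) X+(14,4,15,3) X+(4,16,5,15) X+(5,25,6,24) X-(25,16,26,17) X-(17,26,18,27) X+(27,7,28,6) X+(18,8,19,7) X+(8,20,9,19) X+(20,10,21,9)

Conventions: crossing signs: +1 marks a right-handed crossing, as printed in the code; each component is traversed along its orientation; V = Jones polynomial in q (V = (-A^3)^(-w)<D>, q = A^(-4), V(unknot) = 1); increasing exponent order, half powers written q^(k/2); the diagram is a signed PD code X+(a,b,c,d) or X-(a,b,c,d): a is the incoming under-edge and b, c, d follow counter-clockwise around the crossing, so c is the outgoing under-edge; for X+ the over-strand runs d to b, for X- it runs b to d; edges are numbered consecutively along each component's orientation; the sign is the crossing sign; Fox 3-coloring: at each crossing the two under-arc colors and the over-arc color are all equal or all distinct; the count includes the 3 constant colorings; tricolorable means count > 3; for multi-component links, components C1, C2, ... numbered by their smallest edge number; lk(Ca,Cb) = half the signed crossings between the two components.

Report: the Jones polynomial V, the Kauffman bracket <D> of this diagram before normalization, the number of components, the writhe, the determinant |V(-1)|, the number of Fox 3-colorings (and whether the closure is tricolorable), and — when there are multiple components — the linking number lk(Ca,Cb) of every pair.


V = -q^-1 + 2 - q + 2q^2 - q^3 + q^4 - q^5
<D> = -A^-14 + A^-10 - A^-6 + 2A^-2 - A^2 + 2A^6 - A^10 (w = +2)
1 component over 14 crossings, w = +2
9 Fox colorings among 3^14, |V(-1)| = 9: tricolorable
why: w = +2 (over 14 crossings) is diagram-only; (-A^3)^(-2) removes it from V


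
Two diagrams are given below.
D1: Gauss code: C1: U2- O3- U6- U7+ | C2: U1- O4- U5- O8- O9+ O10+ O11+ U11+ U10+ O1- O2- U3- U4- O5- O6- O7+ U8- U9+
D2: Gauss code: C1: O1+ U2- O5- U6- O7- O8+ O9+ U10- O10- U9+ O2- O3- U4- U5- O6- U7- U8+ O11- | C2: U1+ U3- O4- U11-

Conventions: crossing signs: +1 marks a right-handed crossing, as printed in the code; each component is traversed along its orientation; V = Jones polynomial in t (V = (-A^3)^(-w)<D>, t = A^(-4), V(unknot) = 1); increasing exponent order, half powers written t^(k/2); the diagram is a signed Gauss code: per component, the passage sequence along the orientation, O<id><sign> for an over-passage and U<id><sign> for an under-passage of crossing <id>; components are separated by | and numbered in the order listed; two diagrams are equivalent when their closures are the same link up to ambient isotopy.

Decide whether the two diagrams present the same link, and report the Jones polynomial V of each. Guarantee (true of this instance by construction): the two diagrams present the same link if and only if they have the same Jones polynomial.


same link: yes
V(D1) = t^(-13/2) - t^(-11/2) + t^(-9/2) - 2t^(-7/2) - t^(-3/2)  [11 crossings, <D> = A^-3 + 2A^5 - A^9 + A^13 - A^17, w = -3]
D2 (bracket A^-9 + 2A^-1 - A^3 + A^7 - A^11; 11 crossings at w = -5): V = t^(-13/2) - t^(-11/2) + t^(-9/2) - 2t^(-7/2) - t^(-3/2)
note: one V(t) for all 2 diagrams — one class (guaranteed)


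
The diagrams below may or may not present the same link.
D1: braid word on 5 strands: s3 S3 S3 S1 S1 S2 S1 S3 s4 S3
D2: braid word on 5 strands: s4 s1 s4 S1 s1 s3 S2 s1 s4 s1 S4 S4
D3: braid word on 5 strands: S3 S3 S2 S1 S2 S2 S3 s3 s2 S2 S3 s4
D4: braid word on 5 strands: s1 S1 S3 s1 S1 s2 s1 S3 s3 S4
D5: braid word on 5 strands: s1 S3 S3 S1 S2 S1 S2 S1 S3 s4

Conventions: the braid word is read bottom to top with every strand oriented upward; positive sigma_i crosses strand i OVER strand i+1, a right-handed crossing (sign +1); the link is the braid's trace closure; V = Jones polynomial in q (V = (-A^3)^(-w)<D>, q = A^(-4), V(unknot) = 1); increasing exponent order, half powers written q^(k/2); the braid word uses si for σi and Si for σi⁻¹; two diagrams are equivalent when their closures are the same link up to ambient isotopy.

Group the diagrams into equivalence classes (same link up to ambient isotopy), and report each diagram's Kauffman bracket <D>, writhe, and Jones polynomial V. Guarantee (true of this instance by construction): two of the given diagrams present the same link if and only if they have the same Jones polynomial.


equivalence classes: {D1, D3, D5} | {D2} | {D4}
D1 (bracket A^-10 + 2A^-2 - 2A^2 + A^6 - 2A^10 + A^14; 10 crossings at w = -6): V = q^-8 - 2q^-7 + q^-6 - 2q^-5 + 2q^-4 + q^-2
D2 (bracket -A^-4 + 1 + A^8; 12 crossings at w = +4): V = q + q^3 - q^4
D3 (bracket A^-10 + 2A^-2 - 2A^2 + A^6 - 2A^10 + A^14; 12 crossings at w = -6): V = q^-8 - 2q^-7 + q^-6 - 2q^-5 + 2q^-4 + q^-2
V(D4) = 1  (w 0, c 10, <D> = 1)
V(D5) = q^-8 - 2q^-7 + q^-6 - 2q^-5 + 2q^-4 + q^-2  (w -6, c 10, <D> = A^-10 + 2A^-2 - 2A^2 + A^6 - 2A^10 + A^14)
key observation: V(q) takes 3 values over 5 diagrams, fixing the grouping


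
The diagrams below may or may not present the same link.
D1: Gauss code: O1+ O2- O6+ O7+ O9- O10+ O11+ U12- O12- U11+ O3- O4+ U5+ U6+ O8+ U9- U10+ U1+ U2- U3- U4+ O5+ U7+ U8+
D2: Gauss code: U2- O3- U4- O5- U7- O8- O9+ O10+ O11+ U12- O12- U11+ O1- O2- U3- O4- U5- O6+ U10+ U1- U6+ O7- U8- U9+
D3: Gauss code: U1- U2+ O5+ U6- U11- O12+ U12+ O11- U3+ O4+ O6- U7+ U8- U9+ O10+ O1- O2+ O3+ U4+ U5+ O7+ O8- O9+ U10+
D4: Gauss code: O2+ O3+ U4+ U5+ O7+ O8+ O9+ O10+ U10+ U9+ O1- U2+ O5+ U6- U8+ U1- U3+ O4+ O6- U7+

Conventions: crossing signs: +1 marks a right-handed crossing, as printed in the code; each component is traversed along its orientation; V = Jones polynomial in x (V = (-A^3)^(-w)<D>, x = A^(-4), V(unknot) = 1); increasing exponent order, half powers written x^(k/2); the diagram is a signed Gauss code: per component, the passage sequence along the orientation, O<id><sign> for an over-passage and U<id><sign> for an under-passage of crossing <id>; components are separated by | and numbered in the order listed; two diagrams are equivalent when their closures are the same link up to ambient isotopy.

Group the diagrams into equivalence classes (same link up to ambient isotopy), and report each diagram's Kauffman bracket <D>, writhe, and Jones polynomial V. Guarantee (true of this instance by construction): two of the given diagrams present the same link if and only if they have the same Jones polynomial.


grouping into links: {D1} | {D2} | {D3, D4}
V(D1) = x + x^3 - x^4  (w +4, c 12, <D> = -A^-4 + 1 + A^8)
D2 (bracket A^-4 + A^4 - A^8 + A^12 - A^16; 12 crossings at w = -4): V = -x^-7 + x^-6 - x^-5 + x^-4 + x^-2
V(D3) = x - x^2 + 2x^3 - x^4 + x^5 - x^6  [12 crossings, <D> = -A^-12 + A^-8 - A^-4 + 2 - A^4 + A^8, w = +4]
V(D4) = x - x^2 + 2x^3 - x^4 + x^5 - x^6  (w +6, c 10, <D> = -A^-6 + A^-2 - A^2 + 2A^6 - A^10 + A^14)
why: 3 classes among 4 diagrams; unequal V(x) rules out equality


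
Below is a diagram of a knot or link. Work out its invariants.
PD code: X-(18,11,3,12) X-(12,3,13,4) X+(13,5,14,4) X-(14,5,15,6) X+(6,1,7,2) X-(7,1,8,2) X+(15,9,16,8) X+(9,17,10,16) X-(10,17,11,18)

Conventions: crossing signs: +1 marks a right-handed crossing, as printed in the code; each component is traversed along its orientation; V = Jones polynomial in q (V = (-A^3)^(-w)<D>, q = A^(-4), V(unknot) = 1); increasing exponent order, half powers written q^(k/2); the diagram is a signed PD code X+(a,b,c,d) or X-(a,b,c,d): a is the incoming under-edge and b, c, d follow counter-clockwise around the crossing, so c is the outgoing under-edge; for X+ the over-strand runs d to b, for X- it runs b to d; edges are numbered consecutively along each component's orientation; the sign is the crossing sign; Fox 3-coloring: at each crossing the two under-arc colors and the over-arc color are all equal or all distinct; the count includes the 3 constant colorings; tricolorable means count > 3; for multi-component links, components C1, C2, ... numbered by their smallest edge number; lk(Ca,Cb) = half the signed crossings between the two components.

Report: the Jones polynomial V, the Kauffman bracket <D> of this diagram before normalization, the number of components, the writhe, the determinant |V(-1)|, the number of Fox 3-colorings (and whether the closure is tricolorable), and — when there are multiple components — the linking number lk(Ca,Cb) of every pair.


Jones polynomial: V(q) = -q^(-1/2) - q^(1/2)
<D> = A^-5 + A^-1; writhe -1
components 2, writhe -1 (9 crossings)
linking number lk(C1,C2) = 0
3-colorings: 9 of 3^10, det 0 — tricolorable
note: det 0 = |V(-1)|; divisible by 3, so tricolorable


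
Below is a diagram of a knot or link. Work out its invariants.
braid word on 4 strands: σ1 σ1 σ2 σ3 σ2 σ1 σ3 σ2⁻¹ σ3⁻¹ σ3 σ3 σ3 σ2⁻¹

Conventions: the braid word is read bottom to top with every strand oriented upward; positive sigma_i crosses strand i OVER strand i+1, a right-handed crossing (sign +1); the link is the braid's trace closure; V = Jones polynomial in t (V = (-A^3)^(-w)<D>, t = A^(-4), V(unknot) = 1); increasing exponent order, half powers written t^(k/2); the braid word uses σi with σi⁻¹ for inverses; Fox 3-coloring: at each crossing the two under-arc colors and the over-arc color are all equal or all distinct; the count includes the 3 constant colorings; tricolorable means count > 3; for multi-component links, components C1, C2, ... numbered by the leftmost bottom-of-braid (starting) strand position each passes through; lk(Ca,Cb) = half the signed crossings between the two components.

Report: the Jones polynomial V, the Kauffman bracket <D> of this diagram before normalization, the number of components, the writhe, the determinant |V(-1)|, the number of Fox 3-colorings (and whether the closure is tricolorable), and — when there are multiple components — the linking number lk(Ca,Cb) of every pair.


V(t) = 2t^2 - 3t^3 + 6t^4 - 7t^5 + 7t^6 - 7t^7 + 5t^8 - 3t^9 + t^10
bracket: -A^-19 + 3A^-15 - 5A^-11 + 7A^-7 - 7A^-3 + 7A - 6A^5 + 3A^9 - 2A^13, w = +7
1 component, writhe +7, over 13 crossings
det 41, colorings 3 of 3^13 — not tricolorable
observation: w = +7 (over 13 crossings) is diagram-only; (-A^3)^(-7) removes it from V
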